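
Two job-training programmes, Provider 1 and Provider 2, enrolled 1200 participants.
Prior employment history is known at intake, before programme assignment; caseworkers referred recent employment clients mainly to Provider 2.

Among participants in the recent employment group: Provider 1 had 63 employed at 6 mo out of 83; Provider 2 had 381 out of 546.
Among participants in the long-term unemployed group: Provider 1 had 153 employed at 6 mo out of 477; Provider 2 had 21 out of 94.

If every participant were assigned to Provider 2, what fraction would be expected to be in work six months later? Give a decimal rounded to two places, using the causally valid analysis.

Prior employment history satisfies the back-door criterion: it is not a descendant of the programme, and it blocks the spurious path from programme to outcome. Adjusting for it (i.e., using the within-prior employment history rates) gives the causal effect.
Standardising Provider 2 to the population prior employment history mix: 0.524·381/546 + 0.476·21/94 = 0.472.

0.47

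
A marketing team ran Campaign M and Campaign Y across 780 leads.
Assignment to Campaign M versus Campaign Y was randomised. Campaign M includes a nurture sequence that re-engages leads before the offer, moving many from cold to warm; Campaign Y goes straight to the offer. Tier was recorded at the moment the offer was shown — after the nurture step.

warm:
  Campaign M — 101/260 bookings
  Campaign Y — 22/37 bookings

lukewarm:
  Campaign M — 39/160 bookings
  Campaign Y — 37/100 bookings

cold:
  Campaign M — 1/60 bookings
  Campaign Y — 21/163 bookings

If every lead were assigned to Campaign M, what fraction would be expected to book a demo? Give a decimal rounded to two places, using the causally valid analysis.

The engagement tier-specific comparison favours Campaign Y throughout, but the pooled figures favour Campaign M. The question is whether to condition on engagement tier.
Stratifying would compare campaigns among leads the campaigns themselves sorted into engagement tier groups — a form of selection on an intermediate. The unconditioned pooled rates give the total causal effect.
So P(outcome | do(Campaign M)) is just the pooled rate for Campaign M: 141/480 = 0.294.

0.29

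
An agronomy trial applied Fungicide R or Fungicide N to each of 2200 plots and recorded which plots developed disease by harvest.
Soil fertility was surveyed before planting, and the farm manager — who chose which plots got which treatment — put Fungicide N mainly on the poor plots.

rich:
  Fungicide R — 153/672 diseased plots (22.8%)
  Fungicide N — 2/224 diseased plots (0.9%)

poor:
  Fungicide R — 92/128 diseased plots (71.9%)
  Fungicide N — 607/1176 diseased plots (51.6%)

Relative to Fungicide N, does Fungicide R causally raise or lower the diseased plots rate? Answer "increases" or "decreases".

The stratified and pooled comparisons disagree (Fungicide N wins within each soil fertility; Fungicide R wins overall), so the answer turns on the causal role of soil fertility.
The imbalance in soil fertility arose from how plots were allocated, not from anything the fungicide did; and soil fertility independently affects the outcome. The pooled gap is confounded — condition on soil fertility.
Within each level — rich: 22.8% vs 0.9%; poor: 71.9% vs 51.6% — Fungicide N is lower every time.

increases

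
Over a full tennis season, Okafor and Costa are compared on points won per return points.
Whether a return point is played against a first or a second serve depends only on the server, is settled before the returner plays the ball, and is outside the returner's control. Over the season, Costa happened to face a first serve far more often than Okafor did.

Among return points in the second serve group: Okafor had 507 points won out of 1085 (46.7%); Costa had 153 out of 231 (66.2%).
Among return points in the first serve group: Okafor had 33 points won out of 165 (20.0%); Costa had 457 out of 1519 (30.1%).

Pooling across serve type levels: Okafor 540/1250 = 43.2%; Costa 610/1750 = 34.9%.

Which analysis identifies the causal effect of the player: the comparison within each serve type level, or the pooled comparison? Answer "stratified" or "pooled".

Within every serve type level Costa has the higher rate, yet pooled Okafor does — Simpson's reversal.
Nothing the player does changes serve type; the imbalance is an allocation artefact. With serve type also predicting the outcome, the pooled figure is confounded, and the within-stratum comparison is the causal one.
Within each level — second serve: 46.7% vs 66.2%; first serve: 20.0% vs 30.1% — Costa is higher every time.

stratified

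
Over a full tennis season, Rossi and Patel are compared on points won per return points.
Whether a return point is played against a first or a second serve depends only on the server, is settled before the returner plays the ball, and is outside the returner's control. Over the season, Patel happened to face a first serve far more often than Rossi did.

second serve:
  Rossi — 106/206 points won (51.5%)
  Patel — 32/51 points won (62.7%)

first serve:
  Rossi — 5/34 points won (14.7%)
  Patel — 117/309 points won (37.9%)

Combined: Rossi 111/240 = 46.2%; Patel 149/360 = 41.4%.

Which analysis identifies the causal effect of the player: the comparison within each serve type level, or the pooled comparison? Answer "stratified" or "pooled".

Serve type is set before the player has any effect — it is not caused by the player — and it independently drives the outcome. That makes it a confounder, so the causal comparison is within serve type levels.
Within each level — second serve: 51.5% vs 62.7%; first serve: 14.7% vs 37.9% — Patel is higher every time.

stratified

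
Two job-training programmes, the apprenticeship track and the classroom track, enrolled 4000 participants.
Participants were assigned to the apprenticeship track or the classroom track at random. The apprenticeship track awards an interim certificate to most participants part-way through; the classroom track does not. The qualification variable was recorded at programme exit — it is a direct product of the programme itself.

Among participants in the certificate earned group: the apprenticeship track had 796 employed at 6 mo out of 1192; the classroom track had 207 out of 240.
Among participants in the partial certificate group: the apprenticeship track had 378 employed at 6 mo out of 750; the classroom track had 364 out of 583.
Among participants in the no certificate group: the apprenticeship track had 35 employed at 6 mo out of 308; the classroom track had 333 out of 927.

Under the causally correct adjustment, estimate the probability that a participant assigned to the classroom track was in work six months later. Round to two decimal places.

The qualification attained during the programme-specific comparison favours the classroom track throughout, but the pooled figures favour the apprenticeship track. The question is whether to condition on qualification attained during the programme.
Because the programme influences qualification attained during the programme, qualification attained during the programme is a post-treatment mediator, not a confounder. Stratifying on it would bias the estimate; the causal effect is the crude pooled difference.
So P(outcome | do(the classroom track)) is just the pooled rate for the classroom track: 904/1750 = 0.517.

0.52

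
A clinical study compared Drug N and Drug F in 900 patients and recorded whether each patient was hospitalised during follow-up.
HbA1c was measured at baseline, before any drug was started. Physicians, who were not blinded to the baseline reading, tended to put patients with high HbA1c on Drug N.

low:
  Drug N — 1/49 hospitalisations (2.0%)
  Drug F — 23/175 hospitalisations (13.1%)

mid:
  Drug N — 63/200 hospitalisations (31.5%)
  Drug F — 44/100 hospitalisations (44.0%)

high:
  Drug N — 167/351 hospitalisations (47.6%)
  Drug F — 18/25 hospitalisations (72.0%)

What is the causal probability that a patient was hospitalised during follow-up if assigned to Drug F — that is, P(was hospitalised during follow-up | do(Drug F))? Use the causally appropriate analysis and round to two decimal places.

Here HbA1c is a common cause — it drives both which drug a case falls under and the outcome. The crude comparison mixes populations; the stratum-specific rates are the causally relevant ones.
Standardising Drug F to the population HbA1c mix: 0.249·23/175 + 0.333·44/100 + 0.418·18/25 = 0.480.

0.48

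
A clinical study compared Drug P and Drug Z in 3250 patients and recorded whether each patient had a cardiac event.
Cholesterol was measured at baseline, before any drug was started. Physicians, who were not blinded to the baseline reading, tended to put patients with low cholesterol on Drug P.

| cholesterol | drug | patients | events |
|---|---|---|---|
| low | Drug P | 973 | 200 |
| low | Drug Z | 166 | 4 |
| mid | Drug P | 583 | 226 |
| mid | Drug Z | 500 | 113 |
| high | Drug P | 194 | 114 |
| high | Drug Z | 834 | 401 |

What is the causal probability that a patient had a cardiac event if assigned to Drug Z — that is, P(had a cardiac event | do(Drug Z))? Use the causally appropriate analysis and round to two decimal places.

0.24

Since cholesterol is a pre-existing factor (not a product of the drug) and it affects the outcome on its own, it is a confounder. The stratified rates, not the pooled rate, identify the causal effect.
Standardising Drug Z to the population cholesterol mix: 0.350·4/166 + 0.333·113/500 + 0.316·401/834 = 0.236.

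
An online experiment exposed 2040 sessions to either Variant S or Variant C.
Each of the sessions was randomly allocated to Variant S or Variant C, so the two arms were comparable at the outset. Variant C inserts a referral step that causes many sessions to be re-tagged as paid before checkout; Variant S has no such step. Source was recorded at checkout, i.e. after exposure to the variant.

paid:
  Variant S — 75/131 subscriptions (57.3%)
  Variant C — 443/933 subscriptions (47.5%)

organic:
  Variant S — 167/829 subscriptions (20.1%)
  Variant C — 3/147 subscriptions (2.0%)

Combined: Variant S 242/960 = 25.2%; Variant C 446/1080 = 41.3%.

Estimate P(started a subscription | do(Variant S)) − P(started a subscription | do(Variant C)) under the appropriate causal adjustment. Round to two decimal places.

-0.16

Within every traffic source level Variant S has the higher rate, yet pooled Variant C does — Simpson's reversal.
Traffic source is recorded after the variant and is itself shifted by it — it sits on the causal path from variant to outcome. Conditioning on a mediator would strip out part of the effect we want; the pooled comparison gives the total causal effect.
The causal difference is the pooled difference: 0.252 − 0.413 = -0.161.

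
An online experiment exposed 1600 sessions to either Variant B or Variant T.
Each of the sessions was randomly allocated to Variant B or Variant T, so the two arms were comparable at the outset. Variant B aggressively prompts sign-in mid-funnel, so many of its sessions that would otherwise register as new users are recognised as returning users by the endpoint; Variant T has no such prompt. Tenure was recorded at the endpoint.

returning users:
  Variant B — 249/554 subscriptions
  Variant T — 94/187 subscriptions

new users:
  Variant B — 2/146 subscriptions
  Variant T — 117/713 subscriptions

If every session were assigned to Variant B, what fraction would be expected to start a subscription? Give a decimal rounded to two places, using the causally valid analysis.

User tenure is recorded after the variant and is itself shifted by it — it sits on the causal path from variant to outcome. Conditioning on a mediator would strip out part of the effect we want; the pooled comparison gives the total causal effect.
So P(outcome | do(Variant B)) is just the pooled rate for Variant B: 251/700 = 0.359.

0.36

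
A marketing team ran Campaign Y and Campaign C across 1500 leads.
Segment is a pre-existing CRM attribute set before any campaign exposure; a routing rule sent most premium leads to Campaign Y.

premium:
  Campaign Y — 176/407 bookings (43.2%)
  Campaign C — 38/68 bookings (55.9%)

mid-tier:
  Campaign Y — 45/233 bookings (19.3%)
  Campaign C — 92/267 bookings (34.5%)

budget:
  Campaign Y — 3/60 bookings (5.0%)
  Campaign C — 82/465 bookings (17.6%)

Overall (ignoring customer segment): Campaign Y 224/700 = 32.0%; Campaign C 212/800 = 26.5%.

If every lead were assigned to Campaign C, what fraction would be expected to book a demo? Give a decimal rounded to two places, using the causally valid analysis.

Customer segment satisfies the back-door criterion: it is not a descendant of the campaign, and it blocks the spurious path from campaign to outcome. Adjusting for it (i.e., using the within-customer segment rates) gives the causal effect.
Standardising Campaign C to the population customer segment mix: 0.317·38/68 + 0.333·92/267 + 0.350·82/465 = 0.354.

0.35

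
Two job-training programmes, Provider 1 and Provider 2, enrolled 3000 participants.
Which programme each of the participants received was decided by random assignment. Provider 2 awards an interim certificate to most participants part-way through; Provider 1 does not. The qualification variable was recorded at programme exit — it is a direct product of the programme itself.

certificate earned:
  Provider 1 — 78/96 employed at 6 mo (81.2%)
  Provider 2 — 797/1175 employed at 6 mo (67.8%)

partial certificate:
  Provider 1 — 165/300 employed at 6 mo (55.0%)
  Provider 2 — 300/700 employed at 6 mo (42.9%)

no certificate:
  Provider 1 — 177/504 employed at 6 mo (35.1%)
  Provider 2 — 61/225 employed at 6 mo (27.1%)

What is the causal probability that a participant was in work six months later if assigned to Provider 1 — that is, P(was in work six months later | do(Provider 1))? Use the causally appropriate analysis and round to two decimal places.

0.47

Within every qualification attained during the programme level Provider 1 has the higher rate, yet pooled Provider 2 does — Simpson's reversal.
Qualification attained during the programme is downstream of the programme. One should not condition on a consequence of treatment, so the overall rates are the right comparison.
So P(outcome | do(Provider 1)) is just the pooled rate for Provider 1: 420/900 = 0.467.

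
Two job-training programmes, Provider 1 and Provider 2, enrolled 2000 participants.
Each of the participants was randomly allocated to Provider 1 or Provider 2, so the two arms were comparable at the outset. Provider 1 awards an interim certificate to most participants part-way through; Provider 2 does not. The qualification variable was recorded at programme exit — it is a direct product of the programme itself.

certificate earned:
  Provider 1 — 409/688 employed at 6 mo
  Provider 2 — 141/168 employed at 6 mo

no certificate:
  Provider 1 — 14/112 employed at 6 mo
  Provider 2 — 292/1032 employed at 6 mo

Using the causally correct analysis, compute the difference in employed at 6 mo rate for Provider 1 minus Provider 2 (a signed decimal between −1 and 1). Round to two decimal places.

Stratifying would compare programmes among participants the programmes themselves sorted into qualification attained during the programme groups — a form of selection on an intermediate. The unconditioned pooled rates give the total causal effect.
The causal difference is the pooled difference: 0.529 − 0.361 = +0.168.

+0.17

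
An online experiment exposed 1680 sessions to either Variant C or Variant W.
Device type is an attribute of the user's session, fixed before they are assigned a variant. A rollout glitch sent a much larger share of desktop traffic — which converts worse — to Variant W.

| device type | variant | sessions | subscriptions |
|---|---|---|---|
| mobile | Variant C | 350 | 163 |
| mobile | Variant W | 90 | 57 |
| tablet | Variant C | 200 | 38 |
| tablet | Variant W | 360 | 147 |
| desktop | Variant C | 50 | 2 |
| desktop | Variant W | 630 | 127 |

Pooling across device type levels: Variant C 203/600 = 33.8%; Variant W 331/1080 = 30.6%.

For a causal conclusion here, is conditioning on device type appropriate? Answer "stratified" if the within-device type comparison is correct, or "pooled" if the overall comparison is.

Variant W is higher inside every device type stratum but Variant C is higher in aggregate. Whether to stratify depends on how device type relates to the variant.
Device type is set before the variant has any effect — it is not caused by the variant — and it independently drives the outcome. That makes it a confounder, so the causal comparison is within device type levels.
Within each level — mobile: 46.6% vs 63.3%; tablet: 19.0% vs 40.8%; desktop: 4.0% vs 20.2% — Variant W is higher every time.

stratified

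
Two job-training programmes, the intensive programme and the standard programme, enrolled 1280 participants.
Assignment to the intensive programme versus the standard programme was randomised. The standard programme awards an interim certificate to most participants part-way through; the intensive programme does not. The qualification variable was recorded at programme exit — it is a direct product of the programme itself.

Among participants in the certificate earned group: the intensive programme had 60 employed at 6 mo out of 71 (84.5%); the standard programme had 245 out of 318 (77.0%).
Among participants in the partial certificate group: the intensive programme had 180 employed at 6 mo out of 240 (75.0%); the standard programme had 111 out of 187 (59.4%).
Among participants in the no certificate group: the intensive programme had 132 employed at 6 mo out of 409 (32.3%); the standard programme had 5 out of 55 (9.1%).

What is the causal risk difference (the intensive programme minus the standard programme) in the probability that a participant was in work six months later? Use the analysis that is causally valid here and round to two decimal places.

Qualification attained during the programme lies on the pathway programme → qualification attained during the programme → outcome, so adjusting for it blocks the indirect effect. For the total causal effect of programme, use the unadjusted pooled rates.
The causal difference is the pooled difference: 0.517 − 0.645 = -0.128.

-0.13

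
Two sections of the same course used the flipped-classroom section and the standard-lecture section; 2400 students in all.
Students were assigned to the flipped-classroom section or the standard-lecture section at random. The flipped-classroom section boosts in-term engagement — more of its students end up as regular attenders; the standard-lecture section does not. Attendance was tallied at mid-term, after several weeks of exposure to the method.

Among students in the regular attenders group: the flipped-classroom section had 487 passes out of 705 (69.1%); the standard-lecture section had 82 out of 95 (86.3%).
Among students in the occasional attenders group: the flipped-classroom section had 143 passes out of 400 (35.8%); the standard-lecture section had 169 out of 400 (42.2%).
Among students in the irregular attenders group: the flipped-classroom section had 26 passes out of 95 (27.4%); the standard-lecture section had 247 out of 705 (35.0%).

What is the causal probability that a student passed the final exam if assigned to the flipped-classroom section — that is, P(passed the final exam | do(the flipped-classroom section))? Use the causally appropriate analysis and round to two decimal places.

The mid-term attendance-specific comparison favours the standard-lecture section throughout, but the pooled figures favour the flipped-classroom section. The question is whether to condition on mid-term attendance.
Mid-term attendance is downstream of the teaching method. One should not condition on a consequence of treatment, so the overall rates are the right comparison.
So P(outcome | do(the flipped-classroom section)) is just the pooled rate for the flipped-classroom section: 656/1200 = 0.547.

0.55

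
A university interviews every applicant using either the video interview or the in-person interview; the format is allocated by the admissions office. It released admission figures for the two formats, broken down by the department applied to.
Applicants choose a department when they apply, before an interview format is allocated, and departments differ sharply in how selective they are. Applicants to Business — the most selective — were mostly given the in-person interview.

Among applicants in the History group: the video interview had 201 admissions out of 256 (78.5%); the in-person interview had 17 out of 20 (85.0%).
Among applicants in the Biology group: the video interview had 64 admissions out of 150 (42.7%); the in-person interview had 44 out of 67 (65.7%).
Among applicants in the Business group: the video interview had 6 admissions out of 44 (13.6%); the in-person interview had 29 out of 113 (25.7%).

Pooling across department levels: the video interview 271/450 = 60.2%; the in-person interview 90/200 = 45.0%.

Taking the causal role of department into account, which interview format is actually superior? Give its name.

The imbalance in department arose from how applicants were allocated, not from anything the interview format did; and department independently affects the outcome. The pooled gap is confounded — condition on department.
Within each level — History: 78.5% vs 85.0%; Biology: 42.7% vs 65.7%; Business: 13.6% vs 25.7% — the in-person interview is higher every time.

the in-person interview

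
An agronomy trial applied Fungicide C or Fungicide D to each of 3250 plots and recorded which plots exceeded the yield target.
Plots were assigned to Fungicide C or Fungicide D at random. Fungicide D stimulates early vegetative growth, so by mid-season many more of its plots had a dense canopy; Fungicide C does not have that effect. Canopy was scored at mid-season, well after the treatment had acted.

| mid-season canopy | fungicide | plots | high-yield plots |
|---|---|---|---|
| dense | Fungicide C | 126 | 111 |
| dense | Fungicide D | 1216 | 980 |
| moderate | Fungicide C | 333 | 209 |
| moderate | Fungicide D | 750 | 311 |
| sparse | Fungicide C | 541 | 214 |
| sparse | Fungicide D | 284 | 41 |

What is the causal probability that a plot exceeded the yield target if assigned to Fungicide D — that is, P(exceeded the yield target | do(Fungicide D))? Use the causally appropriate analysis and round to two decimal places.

0.59

Because the fungicide influences mid-season canopy, mid-season canopy is a post-treatment mediator, not a confounder. Stratifying on it would bias the estimate; the causal effect is the crude pooled difference.
So P(outcome | do(Fungicide D)) is just the pooled rate for Fungicide D: 1332/2250 = 0.592.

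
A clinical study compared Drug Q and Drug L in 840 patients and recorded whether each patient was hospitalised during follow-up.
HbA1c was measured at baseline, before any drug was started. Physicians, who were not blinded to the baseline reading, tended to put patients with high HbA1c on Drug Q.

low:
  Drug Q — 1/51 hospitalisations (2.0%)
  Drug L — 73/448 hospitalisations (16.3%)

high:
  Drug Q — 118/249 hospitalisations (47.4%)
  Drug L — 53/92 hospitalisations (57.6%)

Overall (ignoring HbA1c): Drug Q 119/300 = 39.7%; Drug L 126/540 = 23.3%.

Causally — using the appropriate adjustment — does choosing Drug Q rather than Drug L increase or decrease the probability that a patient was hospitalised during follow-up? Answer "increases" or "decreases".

decreases

Drug Q is lower inside every HbA1c stratum but Drug L is lower in aggregate. Whether to stratify depends on how HbA1c relates to the drug.
Since HbA1c is a pre-existing factor (not a product of the drug) and it affects the outcome on its own, it is a confounder. The stratified rates, not the pooled rate, identify the causal effect.
Within each level — low: 2.0% vs 16.3%; high: 47.4% vs 57.6% — Drug Q is lower every time.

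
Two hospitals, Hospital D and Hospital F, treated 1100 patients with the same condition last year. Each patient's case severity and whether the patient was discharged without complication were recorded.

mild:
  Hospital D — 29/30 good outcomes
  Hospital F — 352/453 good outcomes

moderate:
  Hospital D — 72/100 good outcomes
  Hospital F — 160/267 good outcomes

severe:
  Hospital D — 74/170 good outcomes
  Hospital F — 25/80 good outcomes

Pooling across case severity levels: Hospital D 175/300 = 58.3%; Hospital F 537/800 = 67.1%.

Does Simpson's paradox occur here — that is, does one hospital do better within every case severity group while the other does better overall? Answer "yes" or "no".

Within each case severity level (mild 96.7% vs 77.7%; moderate 72.0% vs 59.9%; severe 43.5% vs 31.2%), Hospital D has the higher rate every time. Pooled: 58.3% vs 67.1% — Hospital F has the higher rate overall. The two comparisons disagree.

yes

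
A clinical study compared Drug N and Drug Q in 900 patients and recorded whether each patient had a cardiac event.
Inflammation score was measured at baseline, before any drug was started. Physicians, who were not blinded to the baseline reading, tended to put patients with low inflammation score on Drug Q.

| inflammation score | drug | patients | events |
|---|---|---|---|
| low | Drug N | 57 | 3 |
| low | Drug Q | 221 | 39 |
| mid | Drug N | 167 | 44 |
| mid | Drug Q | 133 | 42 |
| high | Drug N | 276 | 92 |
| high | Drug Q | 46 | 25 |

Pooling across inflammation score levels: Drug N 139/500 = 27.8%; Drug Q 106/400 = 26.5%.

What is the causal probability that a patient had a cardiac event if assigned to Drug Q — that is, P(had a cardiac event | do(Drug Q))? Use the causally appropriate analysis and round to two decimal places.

Since inflammation score is a pre-existing factor (not a product of the drug) and it affects the outcome on its own, it is a confounder. The stratified rates, not the pooled rate, identify the causal effect.
Standardising Drug Q to the population inflammation score mix: 0.309·39/221 + 0.333·42/133 + 0.358·25/46 = 0.354.

0.35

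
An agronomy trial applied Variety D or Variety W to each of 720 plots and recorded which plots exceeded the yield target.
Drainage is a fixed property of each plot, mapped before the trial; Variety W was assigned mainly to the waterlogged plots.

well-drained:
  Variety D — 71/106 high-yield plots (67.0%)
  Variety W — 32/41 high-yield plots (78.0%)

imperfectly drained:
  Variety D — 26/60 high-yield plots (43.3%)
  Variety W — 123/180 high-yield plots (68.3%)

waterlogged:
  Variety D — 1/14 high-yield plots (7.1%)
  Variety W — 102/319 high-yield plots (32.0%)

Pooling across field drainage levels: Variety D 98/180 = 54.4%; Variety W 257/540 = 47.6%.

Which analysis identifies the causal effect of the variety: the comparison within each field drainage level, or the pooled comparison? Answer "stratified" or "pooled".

stratified

Field drainage differs across varietys for reasons unrelated to any effect of the variety itself, and it separately predicts the outcome — a classic confounder. We must compare within field drainage levels.
Within each level — well-drained: 67.0% vs 78.0%; imperfectly drained: 43.3% vs 68.3%; waterlogged: 7.1% vs 32.0% — Variety W is higher every time.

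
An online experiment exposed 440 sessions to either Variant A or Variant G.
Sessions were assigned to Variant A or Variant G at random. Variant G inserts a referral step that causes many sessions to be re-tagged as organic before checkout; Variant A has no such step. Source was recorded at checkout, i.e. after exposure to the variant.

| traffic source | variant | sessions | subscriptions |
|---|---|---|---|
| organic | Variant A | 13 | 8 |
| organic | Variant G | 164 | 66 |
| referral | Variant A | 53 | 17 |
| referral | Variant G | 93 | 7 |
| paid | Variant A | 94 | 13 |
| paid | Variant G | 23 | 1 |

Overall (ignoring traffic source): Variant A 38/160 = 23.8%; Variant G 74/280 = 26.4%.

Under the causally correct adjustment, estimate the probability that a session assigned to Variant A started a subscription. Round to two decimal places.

0.24

Stratifying would compare variants among sessions the variants themselves sorted into traffic source groups — a form of selection on an intermediate. The unconditioned pooled rates give the total causal effect.
So P(outcome | do(Variant A)) is just the pooled rate for Variant A: 38/160 = 0.237.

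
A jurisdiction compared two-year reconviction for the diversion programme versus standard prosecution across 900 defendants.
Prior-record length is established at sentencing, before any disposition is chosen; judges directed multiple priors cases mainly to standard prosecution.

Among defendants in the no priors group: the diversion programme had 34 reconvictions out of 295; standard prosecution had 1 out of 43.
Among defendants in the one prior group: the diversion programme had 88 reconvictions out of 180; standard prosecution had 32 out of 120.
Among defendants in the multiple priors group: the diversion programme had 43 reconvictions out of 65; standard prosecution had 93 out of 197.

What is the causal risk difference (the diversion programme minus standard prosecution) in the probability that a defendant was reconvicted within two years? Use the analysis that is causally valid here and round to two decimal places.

+0.16

Prior-record length differs across dispositions for reasons unrelated to any effect of the disposition itself, and it separately predicts the outcome — a classic confounder. We must compare within prior-record length levels.
Adjusting over the population distribution of prior-record length: 0.376·(0.115−0.023) + 0.333·(0.489−0.267) + 0.291·(0.662−0.472) = +0.164.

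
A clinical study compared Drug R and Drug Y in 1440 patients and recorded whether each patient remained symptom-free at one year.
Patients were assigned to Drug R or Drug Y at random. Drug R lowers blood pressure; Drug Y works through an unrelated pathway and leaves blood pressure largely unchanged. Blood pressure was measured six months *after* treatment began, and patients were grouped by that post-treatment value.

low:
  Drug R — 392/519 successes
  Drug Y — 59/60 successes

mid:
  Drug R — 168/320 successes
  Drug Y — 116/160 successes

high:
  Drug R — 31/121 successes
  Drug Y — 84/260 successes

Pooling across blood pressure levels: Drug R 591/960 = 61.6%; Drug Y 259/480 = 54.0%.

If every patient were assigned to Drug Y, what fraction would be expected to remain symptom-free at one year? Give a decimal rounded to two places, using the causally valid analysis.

0.54

The distribution of blood pressure is itself part of what the drug does — it is an intermediate outcome. Holding it fixed would remove that part of the effect; the total effect is the pooled difference.
So P(outcome | do(Drug Y)) is just the pooled rate for Drug Y: 259/480 = 0.540.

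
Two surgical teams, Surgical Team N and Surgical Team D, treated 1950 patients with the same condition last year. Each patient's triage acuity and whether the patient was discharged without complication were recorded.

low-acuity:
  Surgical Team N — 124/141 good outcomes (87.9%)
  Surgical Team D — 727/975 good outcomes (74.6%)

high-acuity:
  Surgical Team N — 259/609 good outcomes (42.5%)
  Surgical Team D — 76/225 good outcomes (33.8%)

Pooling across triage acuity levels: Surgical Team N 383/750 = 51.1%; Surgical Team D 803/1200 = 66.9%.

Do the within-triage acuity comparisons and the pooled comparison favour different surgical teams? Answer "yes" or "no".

Within each triage acuity level (low-acuity 87.9% vs 74.6%; high-acuity 42.5% vs 33.8%), Surgical Team N has the higher rate every time. Pooled: 51.1% vs 66.9% — Surgical Team D has the higher rate overall. The two comparisons disagree.

yes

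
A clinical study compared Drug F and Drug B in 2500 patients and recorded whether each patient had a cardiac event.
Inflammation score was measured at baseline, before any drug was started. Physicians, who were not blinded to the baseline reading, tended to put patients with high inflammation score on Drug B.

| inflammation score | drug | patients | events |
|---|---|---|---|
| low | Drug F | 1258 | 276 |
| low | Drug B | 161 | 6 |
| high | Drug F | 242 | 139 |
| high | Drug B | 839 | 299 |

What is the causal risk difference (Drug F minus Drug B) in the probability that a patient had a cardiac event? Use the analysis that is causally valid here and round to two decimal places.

+0.20

Drug B is lower inside every inflammation score stratum but Drug F is lower in aggregate. Whether to stratify depends on how inflammation score relates to the drug.
Since inflammation score is a pre-existing factor (not a product of the drug) and it affects the outcome on its own, it is a confounder. The stratified rates, not the pooled rate, identify the causal effect.
Adjusting over the population distribution of inflammation score: 0.568·(0.219−0.037) + 0.432·(0.574−0.356) = +0.198.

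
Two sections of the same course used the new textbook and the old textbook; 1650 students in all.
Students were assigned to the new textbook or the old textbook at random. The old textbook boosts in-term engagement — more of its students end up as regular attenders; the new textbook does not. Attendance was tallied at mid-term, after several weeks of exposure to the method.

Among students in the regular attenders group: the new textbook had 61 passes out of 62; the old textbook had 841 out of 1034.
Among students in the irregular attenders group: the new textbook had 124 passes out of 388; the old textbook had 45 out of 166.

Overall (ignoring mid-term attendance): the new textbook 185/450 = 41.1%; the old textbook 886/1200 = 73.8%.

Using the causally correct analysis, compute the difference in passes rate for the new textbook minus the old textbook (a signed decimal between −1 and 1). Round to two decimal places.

The mid-term attendance-specific comparison favours the new textbook throughout, but the pooled figures favour the old textbook. The question is whether to condition on mid-term attendance.
Mid-term attendance here is a post-treatment variable shaped by the teaching method; conditioning on it would introduce bias rather than remove it. The overall comparison is the causal one.
The causal difference is the pooled difference: 0.411 − 0.738 = -0.327.

-0.33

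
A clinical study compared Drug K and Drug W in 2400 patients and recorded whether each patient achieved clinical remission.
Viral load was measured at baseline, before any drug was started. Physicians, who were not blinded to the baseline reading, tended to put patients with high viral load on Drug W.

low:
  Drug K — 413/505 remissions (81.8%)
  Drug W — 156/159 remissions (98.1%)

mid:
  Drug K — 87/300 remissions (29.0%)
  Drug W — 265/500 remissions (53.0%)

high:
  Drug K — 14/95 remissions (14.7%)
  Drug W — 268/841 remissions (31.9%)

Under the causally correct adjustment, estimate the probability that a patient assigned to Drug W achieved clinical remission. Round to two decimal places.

Drug W is higher inside every viral load stratum but Drug K is higher in aggregate. Whether to stratify depends on how viral load relates to the drug.
Since viral load is a pre-existing factor (not a product of the drug) and it affects the outcome on its own, it is a confounder. The stratified rates, not the pooled rate, identify the causal effect.
Standardising Drug W to the population viral load mix: 0.277·156/159 + 0.333·265/500 + 0.390·268/841 = 0.572.

0.57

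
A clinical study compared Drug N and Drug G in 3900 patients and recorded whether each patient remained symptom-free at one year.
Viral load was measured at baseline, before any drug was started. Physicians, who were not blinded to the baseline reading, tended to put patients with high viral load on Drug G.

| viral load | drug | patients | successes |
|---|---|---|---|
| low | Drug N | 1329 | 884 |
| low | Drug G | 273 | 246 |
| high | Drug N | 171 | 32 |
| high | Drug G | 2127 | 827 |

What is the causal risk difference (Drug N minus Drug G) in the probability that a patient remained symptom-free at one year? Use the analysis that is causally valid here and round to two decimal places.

Since viral load is a pre-existing factor (not a product of the drug) and it affects the outcome on its own, it is a confounder. The stratified rates, not the pooled rate, identify the causal effect.
Adjusting over the population distribution of viral load: 0.411·(0.665−0.901) + 0.589·(0.187−0.389) = -0.216.

-0.22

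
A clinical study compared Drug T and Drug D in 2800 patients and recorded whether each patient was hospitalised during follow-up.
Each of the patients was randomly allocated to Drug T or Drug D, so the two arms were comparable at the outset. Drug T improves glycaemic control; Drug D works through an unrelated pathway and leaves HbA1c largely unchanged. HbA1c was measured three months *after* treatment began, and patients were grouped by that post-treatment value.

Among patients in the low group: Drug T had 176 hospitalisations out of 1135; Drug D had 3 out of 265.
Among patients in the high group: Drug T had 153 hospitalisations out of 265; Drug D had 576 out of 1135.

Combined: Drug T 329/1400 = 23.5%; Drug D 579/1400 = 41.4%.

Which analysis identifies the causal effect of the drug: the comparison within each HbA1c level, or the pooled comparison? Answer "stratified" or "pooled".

pooled

Drug D is lower inside every HbA1c stratum but Drug T is lower in aggregate. Whether to stratify depends on how HbA1c relates to the drug.
The distribution of HbA1c is itself part of what the drug does — it is an intermediate outcome. Holding it fixed would remove that part of the effect; the total effect is the pooled difference.
Pooled: Drug T 23.5% vs Drug D 41.4%; Drug T is lower overall.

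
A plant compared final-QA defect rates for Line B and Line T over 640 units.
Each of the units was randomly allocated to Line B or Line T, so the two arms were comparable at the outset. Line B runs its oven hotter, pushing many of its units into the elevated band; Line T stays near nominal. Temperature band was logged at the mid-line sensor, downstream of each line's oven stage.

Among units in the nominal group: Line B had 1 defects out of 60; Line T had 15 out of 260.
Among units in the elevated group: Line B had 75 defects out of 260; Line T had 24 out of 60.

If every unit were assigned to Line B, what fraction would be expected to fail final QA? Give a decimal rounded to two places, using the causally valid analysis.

0.24

Because the line influences in-process temperature band, in-process temperature band is a post-treatment mediator, not a confounder. Stratifying on it would bias the estimate; the causal effect is the crude pooled difference.
So P(outcome | do(Line B)) is just the pooled rate for Line B: 76/320 = 0.237.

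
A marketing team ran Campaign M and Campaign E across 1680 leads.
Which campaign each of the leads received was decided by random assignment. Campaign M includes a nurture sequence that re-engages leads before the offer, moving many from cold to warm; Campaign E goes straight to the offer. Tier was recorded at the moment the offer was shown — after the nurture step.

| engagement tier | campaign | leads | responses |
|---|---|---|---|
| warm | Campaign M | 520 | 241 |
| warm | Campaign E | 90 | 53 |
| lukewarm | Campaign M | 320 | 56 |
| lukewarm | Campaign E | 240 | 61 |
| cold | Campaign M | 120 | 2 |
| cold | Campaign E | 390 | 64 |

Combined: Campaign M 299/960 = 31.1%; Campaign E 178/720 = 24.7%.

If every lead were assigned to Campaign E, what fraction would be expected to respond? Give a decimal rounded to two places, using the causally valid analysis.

Engagement tier is downstream of the campaign. One should not condition on a consequence of treatment, so the overall rates are the right comparison.
So P(outcome | do(Campaign E)) is just the pooled rate for Campaign E: 178/720 = 0.247.

0.25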